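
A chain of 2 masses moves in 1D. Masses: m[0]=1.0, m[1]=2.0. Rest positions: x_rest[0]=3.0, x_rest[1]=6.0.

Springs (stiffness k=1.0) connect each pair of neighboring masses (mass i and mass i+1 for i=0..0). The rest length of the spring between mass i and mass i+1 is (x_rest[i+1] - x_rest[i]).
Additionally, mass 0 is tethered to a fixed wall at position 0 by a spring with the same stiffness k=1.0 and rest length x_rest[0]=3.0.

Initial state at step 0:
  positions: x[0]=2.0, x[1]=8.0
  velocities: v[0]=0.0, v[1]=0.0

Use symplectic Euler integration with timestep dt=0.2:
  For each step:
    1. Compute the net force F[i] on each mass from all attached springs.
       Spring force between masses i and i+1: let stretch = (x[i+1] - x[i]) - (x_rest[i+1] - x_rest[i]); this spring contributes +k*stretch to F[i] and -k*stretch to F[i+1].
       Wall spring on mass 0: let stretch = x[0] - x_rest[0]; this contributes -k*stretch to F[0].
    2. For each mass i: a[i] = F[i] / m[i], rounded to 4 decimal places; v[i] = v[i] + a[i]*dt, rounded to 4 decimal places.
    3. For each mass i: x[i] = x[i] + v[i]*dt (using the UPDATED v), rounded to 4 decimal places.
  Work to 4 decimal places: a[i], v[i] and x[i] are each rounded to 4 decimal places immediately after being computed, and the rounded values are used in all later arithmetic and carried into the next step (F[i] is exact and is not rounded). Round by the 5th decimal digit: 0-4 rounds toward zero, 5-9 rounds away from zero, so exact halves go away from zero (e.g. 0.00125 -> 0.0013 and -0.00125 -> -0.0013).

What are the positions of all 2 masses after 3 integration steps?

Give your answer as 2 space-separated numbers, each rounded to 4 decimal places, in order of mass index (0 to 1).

Step 0: x=[2.0000 8.0000] v=[0.0000 0.0000]
Step 1: x=[2.1600 7.9400] v=[0.8000 -0.3000]
Step 2: x=[2.4648 7.8244] v=[1.5240 -0.5780]
Step 3: x=[2.8854 7.6616] v=[2.1030 -0.8140]

Answer: 2.8854 7.6616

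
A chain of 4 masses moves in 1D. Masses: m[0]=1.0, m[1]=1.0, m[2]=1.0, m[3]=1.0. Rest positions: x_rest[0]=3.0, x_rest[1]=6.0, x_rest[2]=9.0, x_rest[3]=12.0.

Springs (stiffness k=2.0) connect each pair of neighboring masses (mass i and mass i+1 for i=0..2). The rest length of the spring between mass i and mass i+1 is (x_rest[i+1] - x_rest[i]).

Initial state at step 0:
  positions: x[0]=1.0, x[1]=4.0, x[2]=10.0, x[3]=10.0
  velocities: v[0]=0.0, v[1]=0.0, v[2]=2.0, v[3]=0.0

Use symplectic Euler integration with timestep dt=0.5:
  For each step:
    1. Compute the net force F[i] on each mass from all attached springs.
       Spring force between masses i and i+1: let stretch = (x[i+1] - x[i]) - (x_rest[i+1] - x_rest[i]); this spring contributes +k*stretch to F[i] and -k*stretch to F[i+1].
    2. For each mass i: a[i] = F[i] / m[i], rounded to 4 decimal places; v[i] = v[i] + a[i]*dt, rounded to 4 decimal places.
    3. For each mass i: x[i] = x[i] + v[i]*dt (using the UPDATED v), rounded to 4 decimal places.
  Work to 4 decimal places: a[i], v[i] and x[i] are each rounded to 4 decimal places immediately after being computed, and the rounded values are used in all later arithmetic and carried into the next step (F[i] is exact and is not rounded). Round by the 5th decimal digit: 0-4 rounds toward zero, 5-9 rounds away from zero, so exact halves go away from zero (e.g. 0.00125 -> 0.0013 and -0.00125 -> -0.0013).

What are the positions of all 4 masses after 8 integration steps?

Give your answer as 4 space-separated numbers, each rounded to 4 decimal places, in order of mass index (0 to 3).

Step 0: x=[1.0000 4.0000 10.0000 10.0000] v=[0.0000 0.0000 2.0000 0.0000]
Step 1: x=[1.0000 5.5000 8.0000 11.5000] v=[0.0000 3.0000 -4.0000 3.0000]
Step 2: x=[1.7500 6.0000 6.5000 12.7500] v=[1.5000 1.0000 -3.0000 2.5000]
Step 3: x=[3.1250 4.6250 7.8750 12.3750] v=[2.7500 -2.7500 2.7500 -0.7500]
Step 4: x=[3.7500 4.1250 9.8750 11.2500] v=[1.2500 -1.0000 4.0000 -2.2500]
Step 5: x=[3.0625 6.3125 9.6875 10.9375] v=[-1.3750 4.3750 -0.3750 -0.6250]
Step 6: x=[2.5000 8.5625 8.4375 11.5000] v=[-1.1250 4.5000 -2.5000 1.1250]
Step 7: x=[3.4688 7.7188 8.7813 12.0313] v=[1.9375 -1.6875 0.6875 1.0625]
Step 8: x=[5.0626 5.2813 10.2188 12.4376] v=[3.1875 -4.8750 2.8750 0.8125]

Answer: 5.0626 5.2813 10.2188 12.4376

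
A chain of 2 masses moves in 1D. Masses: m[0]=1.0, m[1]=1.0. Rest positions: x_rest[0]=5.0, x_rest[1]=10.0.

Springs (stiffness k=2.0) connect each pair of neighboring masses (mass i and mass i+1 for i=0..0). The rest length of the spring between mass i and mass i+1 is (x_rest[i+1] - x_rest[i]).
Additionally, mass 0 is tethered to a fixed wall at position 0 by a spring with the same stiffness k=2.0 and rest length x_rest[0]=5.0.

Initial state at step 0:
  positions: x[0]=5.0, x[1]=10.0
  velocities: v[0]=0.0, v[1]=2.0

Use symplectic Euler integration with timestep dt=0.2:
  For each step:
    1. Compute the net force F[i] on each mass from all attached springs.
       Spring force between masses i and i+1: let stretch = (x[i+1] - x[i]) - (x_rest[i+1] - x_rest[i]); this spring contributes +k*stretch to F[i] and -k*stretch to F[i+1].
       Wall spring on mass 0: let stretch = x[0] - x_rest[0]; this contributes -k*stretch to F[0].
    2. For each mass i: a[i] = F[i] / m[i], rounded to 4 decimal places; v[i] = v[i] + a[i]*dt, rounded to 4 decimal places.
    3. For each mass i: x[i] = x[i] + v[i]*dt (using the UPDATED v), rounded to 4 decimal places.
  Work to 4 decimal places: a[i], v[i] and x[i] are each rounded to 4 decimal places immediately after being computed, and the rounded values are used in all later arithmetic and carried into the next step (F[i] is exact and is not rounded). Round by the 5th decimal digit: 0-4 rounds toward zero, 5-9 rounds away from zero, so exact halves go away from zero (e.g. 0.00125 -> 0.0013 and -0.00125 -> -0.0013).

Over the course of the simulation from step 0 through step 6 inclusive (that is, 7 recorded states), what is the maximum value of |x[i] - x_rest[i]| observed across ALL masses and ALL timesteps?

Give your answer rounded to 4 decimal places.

Answer: 1.5319

Derivation:
Step 0: x=[5.0000 10.0000] v=[0.0000 2.0000]
Step 1: x=[5.0000 10.4000] v=[0.0000 2.0000]
Step 2: x=[5.0320 10.7680] v=[0.1600 1.8400]
Step 3: x=[5.1203 11.0771] v=[0.4416 1.5456]
Step 4: x=[5.2755 11.3097] v=[0.7762 1.1629]
Step 5: x=[5.4914 11.4595] v=[1.0797 0.7492]
Step 6: x=[5.7455 11.5319] v=[1.2704 0.3620]
Max displacement = 1.5319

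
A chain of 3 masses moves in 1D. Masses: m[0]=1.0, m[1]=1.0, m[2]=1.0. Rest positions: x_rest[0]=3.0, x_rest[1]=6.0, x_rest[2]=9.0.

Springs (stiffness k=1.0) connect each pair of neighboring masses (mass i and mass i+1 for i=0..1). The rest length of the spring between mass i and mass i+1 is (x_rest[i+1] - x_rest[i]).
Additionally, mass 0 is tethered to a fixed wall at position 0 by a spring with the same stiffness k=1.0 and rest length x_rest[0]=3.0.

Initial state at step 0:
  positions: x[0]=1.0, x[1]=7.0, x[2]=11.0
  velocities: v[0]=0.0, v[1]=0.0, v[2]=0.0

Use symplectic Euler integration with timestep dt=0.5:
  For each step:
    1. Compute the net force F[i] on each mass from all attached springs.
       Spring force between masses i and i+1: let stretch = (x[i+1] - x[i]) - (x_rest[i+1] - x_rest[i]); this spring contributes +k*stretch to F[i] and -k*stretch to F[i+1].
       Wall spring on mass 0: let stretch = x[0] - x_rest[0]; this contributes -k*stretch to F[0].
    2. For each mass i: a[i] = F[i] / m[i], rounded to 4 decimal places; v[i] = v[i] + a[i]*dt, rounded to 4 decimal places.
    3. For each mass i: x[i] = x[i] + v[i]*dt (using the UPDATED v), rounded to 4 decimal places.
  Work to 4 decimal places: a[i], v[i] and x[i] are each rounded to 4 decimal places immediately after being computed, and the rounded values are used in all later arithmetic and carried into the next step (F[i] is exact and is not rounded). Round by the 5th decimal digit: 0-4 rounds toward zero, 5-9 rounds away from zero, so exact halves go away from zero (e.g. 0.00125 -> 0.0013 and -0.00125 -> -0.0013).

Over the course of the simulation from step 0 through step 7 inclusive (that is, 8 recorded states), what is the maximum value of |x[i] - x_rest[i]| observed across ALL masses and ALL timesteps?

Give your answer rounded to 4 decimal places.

Answer: 2.3868

Derivation:
Step 0: x=[1.0000 7.0000 11.0000] v=[0.0000 0.0000 0.0000]
Step 1: x=[2.2500 6.5000 10.7500] v=[2.5000 -1.0000 -0.5000]
Step 2: x=[4.0000 6.0000 10.1875] v=[3.5000 -1.0000 -1.1250]
Step 3: x=[5.2500 6.0469 9.3281] v=[2.5000 0.0938 -1.7188]
Step 4: x=[5.3868 6.7149 8.3984] v=[0.2735 1.3360 -1.8594]
Step 5: x=[4.5089 7.4718 7.7978] v=[-1.7559 1.5137 -1.2012]
Step 6: x=[3.2445 7.5695 7.8657] v=[-2.5289 0.1953 0.1358]
Step 7: x=[2.2502 6.6600 8.6096] v=[-1.9887 -1.8191 1.4877]
Max displacement = 2.3868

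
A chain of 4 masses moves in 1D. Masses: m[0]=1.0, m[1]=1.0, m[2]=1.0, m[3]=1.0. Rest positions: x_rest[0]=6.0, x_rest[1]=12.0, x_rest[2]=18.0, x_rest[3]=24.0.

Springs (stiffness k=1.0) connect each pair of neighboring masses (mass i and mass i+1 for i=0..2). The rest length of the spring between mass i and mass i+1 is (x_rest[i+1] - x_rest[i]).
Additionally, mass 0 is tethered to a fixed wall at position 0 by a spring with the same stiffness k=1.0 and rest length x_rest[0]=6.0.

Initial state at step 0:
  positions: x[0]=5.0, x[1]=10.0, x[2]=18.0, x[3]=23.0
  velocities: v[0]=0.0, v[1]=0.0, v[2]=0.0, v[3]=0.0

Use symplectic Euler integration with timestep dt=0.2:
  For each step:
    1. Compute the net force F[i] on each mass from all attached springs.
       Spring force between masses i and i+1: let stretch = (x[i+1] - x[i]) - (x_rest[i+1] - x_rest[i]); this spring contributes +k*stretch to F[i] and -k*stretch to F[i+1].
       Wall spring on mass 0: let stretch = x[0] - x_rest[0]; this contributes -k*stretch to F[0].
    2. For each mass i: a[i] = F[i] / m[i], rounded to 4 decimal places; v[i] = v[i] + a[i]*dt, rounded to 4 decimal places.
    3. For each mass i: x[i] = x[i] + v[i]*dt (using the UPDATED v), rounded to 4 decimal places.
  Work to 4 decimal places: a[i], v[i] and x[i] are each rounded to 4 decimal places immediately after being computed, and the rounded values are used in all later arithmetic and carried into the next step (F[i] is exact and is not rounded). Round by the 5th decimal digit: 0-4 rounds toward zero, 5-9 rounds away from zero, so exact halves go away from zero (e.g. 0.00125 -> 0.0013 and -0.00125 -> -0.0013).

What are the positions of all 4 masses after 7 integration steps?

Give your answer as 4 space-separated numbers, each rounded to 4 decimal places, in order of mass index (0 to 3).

Step 0: x=[5.0000 10.0000 18.0000 23.0000] v=[0.0000 0.0000 0.0000 0.0000]
Step 1: x=[5.0000 10.1200 17.8800 23.0400] v=[0.0000 0.6000 -0.6000 0.2000]
Step 2: x=[5.0048 10.3456 17.6560 23.1136] v=[0.0240 1.1280 -1.1200 0.3680]
Step 3: x=[5.0230 10.6500 17.3579 23.2089] v=[0.0912 1.5219 -1.4906 0.4765]
Step 4: x=[5.0654 10.9976 17.0255 23.3102] v=[0.2120 1.7381 -1.6620 0.5063]
Step 5: x=[5.1425 11.3490 16.7034 23.4001] v=[0.3854 1.7572 -1.6106 0.4494]
Step 6: x=[5.2621 11.6664 16.4350 23.4621] v=[0.5982 1.5868 -1.3421 0.3101]
Step 7: x=[5.4274 11.9183 16.2569 23.4830] v=[0.8266 1.2597 -0.8904 0.1047]

Answer: 5.4274 11.9183 16.2569 23.4830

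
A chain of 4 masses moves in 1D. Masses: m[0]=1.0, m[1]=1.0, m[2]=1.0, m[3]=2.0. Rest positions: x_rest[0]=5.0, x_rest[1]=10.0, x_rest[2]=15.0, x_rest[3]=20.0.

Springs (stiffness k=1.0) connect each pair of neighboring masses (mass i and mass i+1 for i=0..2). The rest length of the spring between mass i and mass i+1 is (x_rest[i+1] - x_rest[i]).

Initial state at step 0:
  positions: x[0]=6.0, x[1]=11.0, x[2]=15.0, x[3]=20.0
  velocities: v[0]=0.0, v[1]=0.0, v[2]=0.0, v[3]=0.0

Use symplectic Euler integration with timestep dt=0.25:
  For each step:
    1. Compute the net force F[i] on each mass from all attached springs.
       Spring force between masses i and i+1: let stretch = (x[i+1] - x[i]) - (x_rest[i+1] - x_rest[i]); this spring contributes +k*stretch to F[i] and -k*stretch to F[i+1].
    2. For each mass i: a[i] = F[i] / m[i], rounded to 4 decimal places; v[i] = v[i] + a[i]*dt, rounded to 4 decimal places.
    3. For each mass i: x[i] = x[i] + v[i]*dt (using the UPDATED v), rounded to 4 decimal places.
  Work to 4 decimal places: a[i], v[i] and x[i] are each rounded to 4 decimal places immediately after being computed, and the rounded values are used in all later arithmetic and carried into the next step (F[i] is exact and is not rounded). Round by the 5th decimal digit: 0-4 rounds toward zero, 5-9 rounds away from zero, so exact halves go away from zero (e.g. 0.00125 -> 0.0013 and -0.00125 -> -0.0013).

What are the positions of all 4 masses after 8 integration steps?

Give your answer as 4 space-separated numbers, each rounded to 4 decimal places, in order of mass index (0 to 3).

Answer: 5.5372 10.3077 15.6543 20.2508

Derivation:
Step 0: x=[6.0000 11.0000 15.0000 20.0000] v=[0.0000 0.0000 0.0000 0.0000]
Step 1: x=[6.0000 10.9375 15.0625 20.0000] v=[0.0000 -0.2500 0.2500 0.0000]
Step 2: x=[5.9961 10.8242 15.1758 20.0020] v=[-0.0156 -0.4531 0.4531 0.0078]
Step 3: x=[5.9815 10.6812 15.3188 20.0094] v=[-0.0586 -0.5722 0.5718 0.0295]
Step 4: x=[5.9481 10.5343 15.4651 20.0265] v=[-0.1337 -0.5877 0.5851 0.0682]
Step 5: x=[5.8888 10.4089 15.5883 20.0573] v=[-0.2372 -0.5016 0.4928 0.1230]
Step 6: x=[5.7995 10.3247 15.6671 20.1047] v=[-0.3572 -0.3368 0.3152 0.1894]
Step 7: x=[5.6805 10.2916 15.6894 20.1696] v=[-0.4759 -0.1325 0.0890 0.2597]
Step 8: x=[5.5372 10.3077 15.6543 20.2508] v=[-0.5731 0.0642 -0.1404 0.3247]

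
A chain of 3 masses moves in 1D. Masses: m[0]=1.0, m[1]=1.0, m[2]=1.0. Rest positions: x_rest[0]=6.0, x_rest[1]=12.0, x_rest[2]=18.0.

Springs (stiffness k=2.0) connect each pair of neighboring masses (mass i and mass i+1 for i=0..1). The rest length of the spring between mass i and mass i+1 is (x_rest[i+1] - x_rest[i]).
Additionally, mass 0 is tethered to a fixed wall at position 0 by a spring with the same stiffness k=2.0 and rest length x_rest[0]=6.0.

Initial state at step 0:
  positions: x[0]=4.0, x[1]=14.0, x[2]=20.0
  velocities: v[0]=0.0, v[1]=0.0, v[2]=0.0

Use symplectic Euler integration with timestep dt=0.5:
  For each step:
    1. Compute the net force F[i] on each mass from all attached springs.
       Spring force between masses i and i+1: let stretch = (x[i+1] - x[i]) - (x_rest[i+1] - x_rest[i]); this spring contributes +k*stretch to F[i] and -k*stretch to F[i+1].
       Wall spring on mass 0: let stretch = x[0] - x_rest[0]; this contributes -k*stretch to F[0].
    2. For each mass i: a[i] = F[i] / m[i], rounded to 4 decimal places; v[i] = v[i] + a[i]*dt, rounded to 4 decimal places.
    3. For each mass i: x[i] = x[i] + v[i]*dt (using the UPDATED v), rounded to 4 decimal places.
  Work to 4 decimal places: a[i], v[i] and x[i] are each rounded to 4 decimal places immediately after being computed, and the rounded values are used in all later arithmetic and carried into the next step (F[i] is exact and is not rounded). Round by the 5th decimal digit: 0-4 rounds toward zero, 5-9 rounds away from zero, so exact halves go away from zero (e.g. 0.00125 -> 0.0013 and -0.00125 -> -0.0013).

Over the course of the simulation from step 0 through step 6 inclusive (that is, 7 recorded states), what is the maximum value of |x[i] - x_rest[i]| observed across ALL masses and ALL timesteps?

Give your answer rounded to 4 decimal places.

Step 0: x=[4.0000 14.0000 20.0000] v=[0.0000 0.0000 0.0000]
Step 1: x=[7.0000 12.0000 20.0000] v=[6.0000 -4.0000 0.0000]
Step 2: x=[9.0000 11.5000 19.0000] v=[4.0000 -1.0000 -2.0000]
Step 3: x=[7.7500 13.5000 17.2500] v=[-2.5000 4.0000 -3.5000]
Step 4: x=[5.5000 14.5000 16.6250] v=[-4.5000 2.0000 -1.2500]
Step 5: x=[5.0000 12.0625 17.9375] v=[-1.0000 -4.8750 2.6250]
Step 6: x=[5.5313 9.0313 19.3125] v=[1.0625 -6.0625 2.7500]
Max displacement = 3.0000

Answer: 3.0000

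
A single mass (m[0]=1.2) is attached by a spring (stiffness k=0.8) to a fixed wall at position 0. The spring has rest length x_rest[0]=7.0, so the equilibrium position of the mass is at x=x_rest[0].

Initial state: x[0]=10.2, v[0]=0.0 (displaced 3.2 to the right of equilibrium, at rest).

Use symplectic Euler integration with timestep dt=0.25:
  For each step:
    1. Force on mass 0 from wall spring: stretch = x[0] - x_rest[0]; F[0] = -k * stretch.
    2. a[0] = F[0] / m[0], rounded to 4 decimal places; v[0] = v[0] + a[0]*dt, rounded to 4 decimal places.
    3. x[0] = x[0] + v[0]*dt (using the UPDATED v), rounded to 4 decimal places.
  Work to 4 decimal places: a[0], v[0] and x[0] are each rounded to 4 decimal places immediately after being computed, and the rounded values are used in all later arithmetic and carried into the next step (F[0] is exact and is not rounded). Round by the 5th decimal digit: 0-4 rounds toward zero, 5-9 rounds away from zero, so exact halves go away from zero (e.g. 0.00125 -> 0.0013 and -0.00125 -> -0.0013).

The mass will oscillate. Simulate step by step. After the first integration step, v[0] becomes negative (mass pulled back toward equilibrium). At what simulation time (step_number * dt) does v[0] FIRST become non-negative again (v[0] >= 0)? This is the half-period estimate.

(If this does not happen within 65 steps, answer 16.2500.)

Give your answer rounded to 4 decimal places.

Answer: 4.0000

Derivation:
Step 0: x=[10.2000] v=[0.0000]
Step 1: x=[10.0667] v=[-0.5333]
Step 2: x=[9.8056] v=[-1.0444]
Step 3: x=[9.4276] v=[-1.5120]
Step 4: x=[8.9485] v=[-1.9166]
Step 5: x=[8.3882] v=[-2.2414]
Step 6: x=[7.7700] v=[-2.4728]
Step 7: x=[7.1197] v=[-2.6011]
Step 8: x=[6.4644] v=[-2.6211]
Step 9: x=[5.8315] v=[-2.5318]
Step 10: x=[5.2472] v=[-2.3371]
Step 11: x=[4.7360] v=[-2.0450]
Step 12: x=[4.3191] v=[-1.6677]
Step 13: x=[4.0139] v=[-1.2209]
Step 14: x=[3.8331] v=[-0.7232]
Step 15: x=[3.7843] v=[-0.1954]
Step 16: x=[3.8695] v=[0.3406]
First v>=0 after going negative at step 16, time=4.0000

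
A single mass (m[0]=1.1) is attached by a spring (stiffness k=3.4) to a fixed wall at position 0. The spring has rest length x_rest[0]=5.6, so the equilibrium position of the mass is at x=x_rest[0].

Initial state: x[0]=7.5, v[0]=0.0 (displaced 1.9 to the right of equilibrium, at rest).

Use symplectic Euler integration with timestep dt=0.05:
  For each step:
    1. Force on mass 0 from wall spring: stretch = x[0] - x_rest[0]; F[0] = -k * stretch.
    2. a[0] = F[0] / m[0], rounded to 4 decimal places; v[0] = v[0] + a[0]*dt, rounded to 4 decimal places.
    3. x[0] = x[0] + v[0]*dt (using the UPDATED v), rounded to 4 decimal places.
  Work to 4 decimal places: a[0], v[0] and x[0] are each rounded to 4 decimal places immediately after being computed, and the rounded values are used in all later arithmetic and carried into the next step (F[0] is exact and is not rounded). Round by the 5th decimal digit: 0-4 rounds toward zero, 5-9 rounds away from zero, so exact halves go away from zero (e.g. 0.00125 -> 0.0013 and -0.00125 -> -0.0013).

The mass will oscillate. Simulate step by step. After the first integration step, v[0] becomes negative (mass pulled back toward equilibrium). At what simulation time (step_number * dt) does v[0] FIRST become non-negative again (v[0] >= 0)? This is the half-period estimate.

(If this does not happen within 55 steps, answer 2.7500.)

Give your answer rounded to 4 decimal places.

Answer: 1.8000

Derivation:
Step 0: x=[7.5000] v=[0.0000]
Step 1: x=[7.4853] v=[-0.2936]
Step 2: x=[7.4561] v=[-0.5850]
Step 3: x=[7.4125] v=[-0.8719]
Step 4: x=[7.3549] v=[-1.1520]
Step 5: x=[7.2837] v=[-1.4232]
Step 6: x=[7.1995] v=[-1.6834]
Step 7: x=[7.1030] v=[-1.9306]
Step 8: x=[6.9949] v=[-2.1629]
Step 9: x=[6.8760] v=[-2.3785]
Step 10: x=[6.7472] v=[-2.5757]
Step 11: x=[6.6096] v=[-2.7530]
Step 12: x=[6.4642] v=[-2.9090]
Step 13: x=[6.3121] v=[-3.0426]
Step 14: x=[6.1545] v=[-3.1527]
Step 15: x=[5.9926] v=[-3.2384]
Step 16: x=[5.8276] v=[-3.2991]
Step 17: x=[5.6609] v=[-3.3343]
Step 18: x=[5.4937] v=[-3.3437]
Step 19: x=[5.3273] v=[-3.3273]
Step 20: x=[5.1630] v=[-3.2852]
Step 21: x=[5.0021] v=[-3.2177]
Step 22: x=[4.8458] v=[-3.1253]
Step 23: x=[4.6954] v=[-3.0087]
Step 24: x=[4.5520] v=[-2.8689]
Step 25: x=[4.4167] v=[-2.7069]
Step 26: x=[4.2905] v=[-2.5240]
Step 27: x=[4.1744] v=[-2.3216]
Step 28: x=[4.0693] v=[-2.1013]
Step 29: x=[3.9761] v=[-1.8647]
Step 30: x=[3.8954] v=[-1.6137]
Step 31: x=[3.8279] v=[-1.3503]
Step 32: x=[3.7741] v=[-1.0764]
Step 33: x=[3.7344] v=[-0.7942]
Step 34: x=[3.7091] v=[-0.5059]
Step 35: x=[3.6984] v=[-0.2137]
Step 36: x=[3.7024] v=[0.0802]
First v>=0 after going negative at step 36, time=1.8000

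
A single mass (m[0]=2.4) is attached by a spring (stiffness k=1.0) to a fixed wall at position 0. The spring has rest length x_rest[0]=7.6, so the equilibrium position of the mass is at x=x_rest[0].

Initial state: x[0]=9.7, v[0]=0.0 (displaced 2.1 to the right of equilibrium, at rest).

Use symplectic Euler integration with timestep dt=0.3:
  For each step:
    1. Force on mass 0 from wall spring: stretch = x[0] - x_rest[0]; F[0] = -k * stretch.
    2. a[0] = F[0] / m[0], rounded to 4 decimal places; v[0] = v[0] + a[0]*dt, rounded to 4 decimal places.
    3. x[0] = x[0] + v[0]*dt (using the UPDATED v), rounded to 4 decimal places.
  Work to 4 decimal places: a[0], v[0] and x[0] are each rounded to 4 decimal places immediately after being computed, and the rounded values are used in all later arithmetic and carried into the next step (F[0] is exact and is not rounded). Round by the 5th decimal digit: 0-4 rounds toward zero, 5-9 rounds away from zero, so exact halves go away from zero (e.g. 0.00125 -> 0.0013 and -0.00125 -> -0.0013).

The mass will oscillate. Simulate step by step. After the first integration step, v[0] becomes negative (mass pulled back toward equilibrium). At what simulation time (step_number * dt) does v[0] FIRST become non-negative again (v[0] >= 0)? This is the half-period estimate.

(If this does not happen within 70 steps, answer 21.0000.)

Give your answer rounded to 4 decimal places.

Step 0: x=[9.7000] v=[0.0000]
Step 1: x=[9.6213] v=[-0.2625]
Step 2: x=[9.4667] v=[-0.5152]
Step 3: x=[9.2422] v=[-0.7485]
Step 4: x=[8.9561] v=[-0.9538]
Step 5: x=[8.6191] v=[-1.1233]
Step 6: x=[8.2439] v=[-1.2507]
Step 7: x=[7.8445] v=[-1.3312]
Step 8: x=[7.4360] v=[-1.3618]
Step 9: x=[7.0336] v=[-1.3413]
Step 10: x=[6.6525] v=[-1.2705]
Step 11: x=[6.3069] v=[-1.1521]
Step 12: x=[6.0098] v=[-0.9905]
Step 13: x=[5.7723] v=[-0.7917]
Step 14: x=[5.6033] v=[-0.5633]
Step 15: x=[5.5092] v=[-0.3137]
Step 16: x=[5.4935] v=[-0.0523]
Step 17: x=[5.5568] v=[0.2110]
First v>=0 after going negative at step 17, time=5.1000

Answer: 5.1000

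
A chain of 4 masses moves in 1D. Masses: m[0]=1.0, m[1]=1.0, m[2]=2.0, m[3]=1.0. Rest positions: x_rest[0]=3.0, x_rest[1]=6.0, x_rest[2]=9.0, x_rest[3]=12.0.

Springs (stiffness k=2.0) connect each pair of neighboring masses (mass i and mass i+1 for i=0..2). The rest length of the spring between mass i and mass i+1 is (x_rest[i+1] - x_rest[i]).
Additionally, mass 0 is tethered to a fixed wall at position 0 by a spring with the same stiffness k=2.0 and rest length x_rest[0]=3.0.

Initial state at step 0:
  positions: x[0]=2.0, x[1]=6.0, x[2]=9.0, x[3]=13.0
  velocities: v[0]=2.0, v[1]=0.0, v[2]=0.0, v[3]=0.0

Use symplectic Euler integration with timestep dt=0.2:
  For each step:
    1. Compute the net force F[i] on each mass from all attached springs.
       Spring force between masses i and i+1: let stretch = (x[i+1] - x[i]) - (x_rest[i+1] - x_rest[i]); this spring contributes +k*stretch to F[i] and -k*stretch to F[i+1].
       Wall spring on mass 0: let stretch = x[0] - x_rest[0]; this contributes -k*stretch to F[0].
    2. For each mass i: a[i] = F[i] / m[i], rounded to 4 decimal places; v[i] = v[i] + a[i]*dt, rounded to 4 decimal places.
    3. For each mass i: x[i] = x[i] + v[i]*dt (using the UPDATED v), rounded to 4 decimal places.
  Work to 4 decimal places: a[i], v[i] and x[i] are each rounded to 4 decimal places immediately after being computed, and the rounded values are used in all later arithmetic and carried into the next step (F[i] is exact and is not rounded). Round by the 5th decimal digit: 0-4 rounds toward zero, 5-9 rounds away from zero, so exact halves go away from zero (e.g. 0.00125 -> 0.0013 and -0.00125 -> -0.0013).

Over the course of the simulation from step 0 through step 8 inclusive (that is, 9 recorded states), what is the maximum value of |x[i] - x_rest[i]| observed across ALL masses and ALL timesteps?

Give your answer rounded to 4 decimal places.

Answer: 1.4467

Derivation:
Step 0: x=[2.0000 6.0000 9.0000 13.0000] v=[2.0000 0.0000 0.0000 0.0000]
Step 1: x=[2.5600 5.9200 9.0400 12.9200] v=[2.8000 -0.4000 0.2000 -0.4000]
Step 2: x=[3.1840 5.8208 9.1104 12.7696] v=[3.1200 -0.4960 0.3520 -0.7520]
Step 3: x=[3.7642 5.7738 9.1956 12.5665] v=[2.9011 -0.2349 0.4259 -1.0157]
Step 4: x=[4.2041 5.8398 9.2787 12.3337] v=[2.1993 0.3300 0.4157 -1.1641]
Step 5: x=[4.4385 6.0501 9.3465 12.0965] v=[1.1719 1.0513 0.3389 -1.1861]
Step 6: x=[4.4467 6.3951 9.3924 11.8793] v=[0.0411 1.7252 0.2296 -1.0861]
Step 7: x=[4.2551 6.8241 9.4179 11.7031] v=[-0.9582 2.1448 0.1275 -0.8809]
Step 8: x=[3.9286 7.2550 9.4311 11.5841] v=[-1.6326 2.1547 0.0658 -0.5950]
Max displacement = 1.4467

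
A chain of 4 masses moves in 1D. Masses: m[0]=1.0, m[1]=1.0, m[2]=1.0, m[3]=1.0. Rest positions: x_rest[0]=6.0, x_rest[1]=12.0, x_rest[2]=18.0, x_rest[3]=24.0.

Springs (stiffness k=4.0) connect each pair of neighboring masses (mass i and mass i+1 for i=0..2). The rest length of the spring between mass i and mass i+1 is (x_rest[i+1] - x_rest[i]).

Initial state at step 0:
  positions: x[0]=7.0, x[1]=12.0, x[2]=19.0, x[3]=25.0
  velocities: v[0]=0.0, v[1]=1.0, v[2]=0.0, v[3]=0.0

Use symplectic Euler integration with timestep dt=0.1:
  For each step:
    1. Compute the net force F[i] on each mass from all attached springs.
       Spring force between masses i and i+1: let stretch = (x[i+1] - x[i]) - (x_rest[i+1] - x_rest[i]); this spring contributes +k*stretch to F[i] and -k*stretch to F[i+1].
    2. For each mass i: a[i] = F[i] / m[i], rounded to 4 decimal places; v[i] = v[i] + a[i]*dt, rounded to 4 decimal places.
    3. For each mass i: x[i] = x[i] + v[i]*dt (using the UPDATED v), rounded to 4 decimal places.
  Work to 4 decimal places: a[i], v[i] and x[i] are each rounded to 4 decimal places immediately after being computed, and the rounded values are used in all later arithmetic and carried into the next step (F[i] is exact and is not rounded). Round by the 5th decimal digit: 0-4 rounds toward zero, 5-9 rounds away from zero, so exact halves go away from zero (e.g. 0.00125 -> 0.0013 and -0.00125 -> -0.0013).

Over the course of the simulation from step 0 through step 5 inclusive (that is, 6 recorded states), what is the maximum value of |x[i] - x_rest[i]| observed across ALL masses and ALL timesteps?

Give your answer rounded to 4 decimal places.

Step 0: x=[7.0000 12.0000 19.0000 25.0000] v=[0.0000 1.0000 0.0000 0.0000]
Step 1: x=[6.9600 12.1800 18.9600 25.0000] v=[-0.4000 1.8000 -0.4000 0.0000]
Step 2: x=[6.8888 12.4224 18.8904 24.9984] v=[-0.7120 2.4240 -0.6960 -0.0160]
Step 3: x=[6.7989 12.7022 18.8064 24.9925] v=[-0.8986 2.7978 -0.8400 -0.0592]
Step 4: x=[6.7052 12.9900 18.7257 24.9791] v=[-0.9373 2.8782 -0.8072 -0.1336]
Step 5: x=[6.6229 13.2559 18.6657 24.9556] v=[-0.8234 2.6586 -0.6001 -0.2350]
Max displacement = 1.2559

Answer: 1.2559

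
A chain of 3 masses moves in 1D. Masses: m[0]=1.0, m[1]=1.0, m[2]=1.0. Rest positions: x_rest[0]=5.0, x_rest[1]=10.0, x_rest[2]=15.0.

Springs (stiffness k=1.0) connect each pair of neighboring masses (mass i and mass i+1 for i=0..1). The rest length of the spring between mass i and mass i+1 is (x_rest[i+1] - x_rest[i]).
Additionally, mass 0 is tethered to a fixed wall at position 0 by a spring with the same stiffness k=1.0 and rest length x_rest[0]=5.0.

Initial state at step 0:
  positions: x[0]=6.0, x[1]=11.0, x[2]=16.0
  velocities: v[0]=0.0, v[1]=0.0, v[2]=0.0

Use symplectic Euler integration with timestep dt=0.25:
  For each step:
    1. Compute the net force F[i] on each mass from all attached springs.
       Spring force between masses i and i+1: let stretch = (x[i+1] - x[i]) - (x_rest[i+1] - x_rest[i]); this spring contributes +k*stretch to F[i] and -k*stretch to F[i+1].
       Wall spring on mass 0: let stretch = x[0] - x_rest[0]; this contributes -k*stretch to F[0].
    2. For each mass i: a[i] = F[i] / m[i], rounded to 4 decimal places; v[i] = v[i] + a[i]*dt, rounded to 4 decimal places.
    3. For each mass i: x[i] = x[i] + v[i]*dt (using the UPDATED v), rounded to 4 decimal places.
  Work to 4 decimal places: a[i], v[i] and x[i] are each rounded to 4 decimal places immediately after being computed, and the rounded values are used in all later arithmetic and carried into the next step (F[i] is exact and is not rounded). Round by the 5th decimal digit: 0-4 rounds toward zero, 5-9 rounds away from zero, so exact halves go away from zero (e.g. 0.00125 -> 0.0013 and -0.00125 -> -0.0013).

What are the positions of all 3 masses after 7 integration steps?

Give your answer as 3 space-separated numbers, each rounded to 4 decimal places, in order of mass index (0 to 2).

Step 0: x=[6.0000 11.0000 16.0000] v=[0.0000 0.0000 0.0000]
Step 1: x=[5.9375 11.0000 16.0000] v=[-0.2500 0.0000 0.0000]
Step 2: x=[5.8203 10.9961 16.0000] v=[-0.4688 -0.0156 0.0000]
Step 3: x=[5.6628 10.9815 15.9998] v=[-0.6299 -0.0586 -0.0010]
Step 4: x=[5.4838 10.9481 15.9984] v=[-0.7159 -0.1337 -0.0056]
Step 5: x=[5.3036 10.8888 15.9939] v=[-0.7208 -0.2372 -0.0182]
Step 6: x=[5.1410 10.7995 15.9828] v=[-0.6504 -0.3572 -0.0445]
Step 7: x=[5.0108 10.6805 15.9602] v=[-0.5210 -0.4760 -0.0903]

Answer: 5.0108 10.6805 15.9602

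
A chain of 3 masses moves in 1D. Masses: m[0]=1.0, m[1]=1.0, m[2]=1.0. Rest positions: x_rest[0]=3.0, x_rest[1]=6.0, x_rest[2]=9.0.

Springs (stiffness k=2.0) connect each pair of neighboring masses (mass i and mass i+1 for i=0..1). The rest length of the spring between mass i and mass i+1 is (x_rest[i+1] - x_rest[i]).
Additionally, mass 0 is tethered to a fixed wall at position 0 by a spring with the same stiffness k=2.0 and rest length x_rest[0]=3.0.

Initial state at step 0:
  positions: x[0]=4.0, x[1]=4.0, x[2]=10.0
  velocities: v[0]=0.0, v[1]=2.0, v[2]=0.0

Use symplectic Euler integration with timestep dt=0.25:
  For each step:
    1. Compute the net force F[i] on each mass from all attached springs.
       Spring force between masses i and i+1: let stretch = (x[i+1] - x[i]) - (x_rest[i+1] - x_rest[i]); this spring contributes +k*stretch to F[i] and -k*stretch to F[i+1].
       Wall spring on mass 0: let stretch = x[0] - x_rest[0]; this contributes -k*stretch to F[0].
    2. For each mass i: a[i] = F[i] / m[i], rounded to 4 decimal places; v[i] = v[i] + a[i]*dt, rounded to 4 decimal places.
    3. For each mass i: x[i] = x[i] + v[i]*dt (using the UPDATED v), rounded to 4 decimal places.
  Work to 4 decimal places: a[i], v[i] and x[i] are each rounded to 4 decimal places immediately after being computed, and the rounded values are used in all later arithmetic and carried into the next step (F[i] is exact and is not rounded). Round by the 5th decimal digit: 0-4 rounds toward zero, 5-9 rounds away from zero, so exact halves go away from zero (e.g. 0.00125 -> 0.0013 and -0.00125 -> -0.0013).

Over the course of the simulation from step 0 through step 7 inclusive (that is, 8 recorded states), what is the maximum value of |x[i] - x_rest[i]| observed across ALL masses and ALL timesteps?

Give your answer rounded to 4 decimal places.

Answer: 2.8455

Derivation:
Step 0: x=[4.0000 4.0000 10.0000] v=[0.0000 2.0000 0.0000]
Step 1: x=[3.5000 5.2500 9.6250] v=[-2.0000 5.0000 -1.5000]
Step 2: x=[2.7813 6.8281 9.0781] v=[-2.8750 6.3125 -2.1875]
Step 3: x=[2.2207 8.1816 8.6250] v=[-2.2423 5.4141 -1.8125]
Step 4: x=[2.1277 8.8455 8.4915] v=[-0.3722 2.6554 -0.5342]
Step 5: x=[2.6084 8.6254 8.7772] v=[1.9229 -0.8805 1.1428]
Step 6: x=[3.5152 7.6721 9.4189] v=[3.6272 -3.8131 2.5669]
Step 7: x=[4.5022 6.4176 10.2173] v=[3.9481 -5.0182 3.1935]
Max displacement = 2.8455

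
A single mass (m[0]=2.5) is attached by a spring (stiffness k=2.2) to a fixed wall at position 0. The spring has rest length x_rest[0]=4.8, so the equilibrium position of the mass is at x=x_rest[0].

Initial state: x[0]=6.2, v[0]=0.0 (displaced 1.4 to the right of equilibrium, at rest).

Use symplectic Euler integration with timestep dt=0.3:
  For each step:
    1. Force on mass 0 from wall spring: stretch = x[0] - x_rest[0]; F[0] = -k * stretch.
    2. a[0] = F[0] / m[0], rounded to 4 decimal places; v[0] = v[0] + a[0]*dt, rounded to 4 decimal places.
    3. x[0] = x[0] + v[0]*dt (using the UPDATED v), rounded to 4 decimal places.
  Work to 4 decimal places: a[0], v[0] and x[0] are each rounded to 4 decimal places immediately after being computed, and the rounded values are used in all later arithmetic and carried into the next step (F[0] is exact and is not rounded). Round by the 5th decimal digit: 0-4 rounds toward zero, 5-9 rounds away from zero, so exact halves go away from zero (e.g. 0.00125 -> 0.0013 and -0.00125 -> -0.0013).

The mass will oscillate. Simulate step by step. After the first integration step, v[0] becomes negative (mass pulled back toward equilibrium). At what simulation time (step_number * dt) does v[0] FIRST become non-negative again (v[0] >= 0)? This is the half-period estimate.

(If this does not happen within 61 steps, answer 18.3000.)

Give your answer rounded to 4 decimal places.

Answer: 3.6000

Derivation:
Step 0: x=[6.2000] v=[0.0000]
Step 1: x=[6.0891] v=[-0.3696]
Step 2: x=[5.8761] v=[-0.7099]
Step 3: x=[5.5779] v=[-0.9940]
Step 4: x=[5.2181] v=[-1.1994]
Step 5: x=[4.8252] v=[-1.3098]
Step 6: x=[4.4303] v=[-1.3165]
Step 7: x=[4.0646] v=[-1.2189]
Step 8: x=[3.7572] v=[-1.0247]
Step 9: x=[3.5324] v=[-0.7494]
Step 10: x=[3.4080] v=[-0.4148]
Step 11: x=[3.3938] v=[-0.0473]
Step 12: x=[3.4910] v=[0.3240]
First v>=0 after going negative at step 12, time=3.6000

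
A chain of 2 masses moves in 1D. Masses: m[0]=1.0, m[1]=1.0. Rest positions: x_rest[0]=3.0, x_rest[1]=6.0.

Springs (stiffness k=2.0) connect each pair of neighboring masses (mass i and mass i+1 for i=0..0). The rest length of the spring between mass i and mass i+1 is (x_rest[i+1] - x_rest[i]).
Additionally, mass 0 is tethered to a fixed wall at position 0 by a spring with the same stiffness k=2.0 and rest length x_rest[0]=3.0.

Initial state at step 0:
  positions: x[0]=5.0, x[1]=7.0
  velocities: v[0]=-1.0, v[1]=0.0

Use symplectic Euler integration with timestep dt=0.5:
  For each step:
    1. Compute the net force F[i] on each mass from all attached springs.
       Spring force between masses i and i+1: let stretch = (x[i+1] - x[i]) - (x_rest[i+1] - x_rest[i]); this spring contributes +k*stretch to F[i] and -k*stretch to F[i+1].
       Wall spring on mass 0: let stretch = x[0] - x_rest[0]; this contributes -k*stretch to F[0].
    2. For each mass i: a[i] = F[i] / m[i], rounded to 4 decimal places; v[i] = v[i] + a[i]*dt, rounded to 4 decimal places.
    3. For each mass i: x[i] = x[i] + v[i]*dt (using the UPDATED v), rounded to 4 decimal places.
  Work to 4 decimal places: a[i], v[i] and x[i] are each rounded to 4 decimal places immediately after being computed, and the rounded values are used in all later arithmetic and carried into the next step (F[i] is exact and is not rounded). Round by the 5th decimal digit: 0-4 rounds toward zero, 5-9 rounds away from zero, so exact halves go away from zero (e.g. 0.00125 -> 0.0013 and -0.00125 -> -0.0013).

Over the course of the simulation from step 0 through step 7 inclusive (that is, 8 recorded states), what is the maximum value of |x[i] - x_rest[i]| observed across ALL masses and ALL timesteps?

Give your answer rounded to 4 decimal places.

Step 0: x=[5.0000 7.0000] v=[-1.0000 0.0000]
Step 1: x=[3.0000 7.5000] v=[-4.0000 1.0000]
Step 2: x=[1.7500 7.2500] v=[-2.5000 -0.5000]
Step 3: x=[2.3750 5.7500] v=[1.2500 -3.0000]
Step 4: x=[3.5000 4.0625] v=[2.2500 -3.3750]
Step 5: x=[3.1563 3.5938] v=[-0.6875 -0.9375]
Step 6: x=[1.4532 4.4063] v=[-3.4063 1.6250]
Step 7: x=[0.5000 5.2423] v=[-1.9064 1.6719]
Max displacement = 2.5000

Answer: 2.5000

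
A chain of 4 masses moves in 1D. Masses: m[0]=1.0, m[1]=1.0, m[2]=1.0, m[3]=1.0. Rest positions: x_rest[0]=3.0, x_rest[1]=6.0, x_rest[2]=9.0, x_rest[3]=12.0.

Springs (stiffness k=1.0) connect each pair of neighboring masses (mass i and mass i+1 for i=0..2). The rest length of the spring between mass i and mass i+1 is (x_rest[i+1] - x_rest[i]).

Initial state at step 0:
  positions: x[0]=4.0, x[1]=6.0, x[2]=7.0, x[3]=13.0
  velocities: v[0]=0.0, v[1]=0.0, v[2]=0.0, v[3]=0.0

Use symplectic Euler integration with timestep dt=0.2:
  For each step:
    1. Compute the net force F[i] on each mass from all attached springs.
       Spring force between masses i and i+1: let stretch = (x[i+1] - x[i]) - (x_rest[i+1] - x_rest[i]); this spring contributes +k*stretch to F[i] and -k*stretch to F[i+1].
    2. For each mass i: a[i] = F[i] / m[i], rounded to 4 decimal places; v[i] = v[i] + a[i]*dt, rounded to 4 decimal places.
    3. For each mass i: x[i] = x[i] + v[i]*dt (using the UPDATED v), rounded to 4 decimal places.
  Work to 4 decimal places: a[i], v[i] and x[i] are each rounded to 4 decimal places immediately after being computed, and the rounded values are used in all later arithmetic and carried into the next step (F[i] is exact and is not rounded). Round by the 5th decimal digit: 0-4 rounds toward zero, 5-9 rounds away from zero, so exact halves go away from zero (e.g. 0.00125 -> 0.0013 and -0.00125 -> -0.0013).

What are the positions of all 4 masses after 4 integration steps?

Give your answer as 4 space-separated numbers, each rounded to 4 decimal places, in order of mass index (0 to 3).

Answer: 3.6026 5.7326 8.6825 11.9823

Derivation:
Step 0: x=[4.0000 6.0000 7.0000 13.0000] v=[0.0000 0.0000 0.0000 0.0000]
Step 1: x=[3.9600 5.9600 7.2000 12.8800] v=[-0.2000 -0.2000 1.0000 -0.6000]
Step 2: x=[3.8800 5.8896 7.5776 12.6528] v=[-0.4000 -0.3520 1.8880 -1.1360]
Step 3: x=[3.7604 5.8063 8.0907 12.3426] v=[-0.5981 -0.4163 2.5654 -1.5510]
Step 4: x=[3.6026 5.7326 8.6825 11.9823] v=[-0.7889 -0.3686 2.9589 -1.8014]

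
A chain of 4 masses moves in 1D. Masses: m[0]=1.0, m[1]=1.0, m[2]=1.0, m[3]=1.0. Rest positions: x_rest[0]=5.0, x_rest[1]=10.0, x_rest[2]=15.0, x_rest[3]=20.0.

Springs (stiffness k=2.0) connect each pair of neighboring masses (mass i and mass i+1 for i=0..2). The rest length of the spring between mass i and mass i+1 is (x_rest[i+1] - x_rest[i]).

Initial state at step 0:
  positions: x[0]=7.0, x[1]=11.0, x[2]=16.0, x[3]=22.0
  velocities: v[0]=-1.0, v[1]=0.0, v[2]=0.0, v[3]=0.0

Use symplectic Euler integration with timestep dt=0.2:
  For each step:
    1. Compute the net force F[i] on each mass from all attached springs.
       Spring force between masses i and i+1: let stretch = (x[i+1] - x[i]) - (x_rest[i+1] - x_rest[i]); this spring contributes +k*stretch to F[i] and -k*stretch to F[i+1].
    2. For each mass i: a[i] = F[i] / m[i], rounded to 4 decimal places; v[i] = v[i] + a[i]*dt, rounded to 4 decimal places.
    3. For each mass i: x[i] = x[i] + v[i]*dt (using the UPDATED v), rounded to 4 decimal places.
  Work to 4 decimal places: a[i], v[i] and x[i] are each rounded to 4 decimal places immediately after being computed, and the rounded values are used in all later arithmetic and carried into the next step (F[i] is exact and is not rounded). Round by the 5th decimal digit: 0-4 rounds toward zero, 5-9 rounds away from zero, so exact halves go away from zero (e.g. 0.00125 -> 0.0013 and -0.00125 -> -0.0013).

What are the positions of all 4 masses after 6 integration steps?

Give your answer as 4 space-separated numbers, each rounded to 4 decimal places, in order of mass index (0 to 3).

Step 0: x=[7.0000 11.0000 16.0000 22.0000] v=[-1.0000 0.0000 0.0000 0.0000]
Step 1: x=[6.7200 11.0800 16.0800 21.9200] v=[-1.4000 0.4000 0.4000 -0.4000]
Step 2: x=[6.3888 11.2112 16.2272 21.7728] v=[-1.6560 0.6560 0.7360 -0.7360]
Step 3: x=[6.0434 11.3579 16.4168 21.5820] v=[-1.7270 0.7334 0.9478 -0.9542]
Step 4: x=[5.7232 11.4841 16.6149 21.3779] v=[-1.6012 0.6312 0.9903 -1.0203]
Step 5: x=[5.4638 11.5599 16.7835 21.1928] v=[-1.2968 0.3792 0.8432 -0.9255]
Step 6: x=[5.2921 11.5659 16.8870 21.0550] v=[-0.8584 0.0302 0.5175 -0.6892]

Answer: 5.2921 11.5659 16.8870 21.0550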